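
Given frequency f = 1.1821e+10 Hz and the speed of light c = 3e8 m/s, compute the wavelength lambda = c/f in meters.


lambda = c / f = 3.0000e+08 / 1.1821e+10 = 0.02538 m

0.02538 m


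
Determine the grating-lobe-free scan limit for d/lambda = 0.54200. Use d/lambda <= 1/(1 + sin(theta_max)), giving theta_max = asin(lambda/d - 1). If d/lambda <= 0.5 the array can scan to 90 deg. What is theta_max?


lambda/d - 1 = 1/0.54200 - 1 = 0.8450185
theta_max = asin(0.8450185) = 57.67 deg

57.67 deg


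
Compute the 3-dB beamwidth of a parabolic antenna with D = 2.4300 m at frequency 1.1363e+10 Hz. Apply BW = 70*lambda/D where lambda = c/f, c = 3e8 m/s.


lambda = c / f = 3.0000e+08 / 1.1363e+10 = 0.02640148 m
BW = 70 * 0.02640148 / 2.4300 = 0.7605 deg

0.7605 deg


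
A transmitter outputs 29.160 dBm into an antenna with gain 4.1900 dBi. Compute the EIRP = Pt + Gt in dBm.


EIRP = Pt + Gt = 29.160 + 4.1900 = 33.35 dBm

33.35 dBm


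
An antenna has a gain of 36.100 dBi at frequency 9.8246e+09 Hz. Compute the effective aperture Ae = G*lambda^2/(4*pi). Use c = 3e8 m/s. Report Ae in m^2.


lambda = c / f = 3.0000e+08 / 9.8246e+09 = 0.03053559 m
G_linear = 10^(36.100/10) = 4073.803
Ae = G_linear * lambda^2 / (4*pi) = 4073.803 * 0.03053559^2 / (4*pi) = 0.3023 m^2

0.3023 m^2


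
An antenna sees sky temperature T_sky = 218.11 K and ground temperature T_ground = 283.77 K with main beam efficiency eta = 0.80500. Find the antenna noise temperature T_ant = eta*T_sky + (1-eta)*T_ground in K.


T_ant = 0.80500 * 218.11 + (1 - 0.80500) * 283.77 = 230.9 K

230.9 K


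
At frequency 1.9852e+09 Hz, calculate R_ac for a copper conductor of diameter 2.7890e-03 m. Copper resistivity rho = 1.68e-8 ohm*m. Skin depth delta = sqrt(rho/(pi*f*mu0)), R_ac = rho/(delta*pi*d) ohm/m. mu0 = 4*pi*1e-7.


delta = sqrt(1.68e-8 / (pi * 1.9852e+09 * 4*pi*1e-7)) = 1.464106e-06 m
R_ac = 1.68e-8 / (1.464106e-06 * pi * 2.7890e-03) = 1.310 ohm/m

1.310 ohm/m


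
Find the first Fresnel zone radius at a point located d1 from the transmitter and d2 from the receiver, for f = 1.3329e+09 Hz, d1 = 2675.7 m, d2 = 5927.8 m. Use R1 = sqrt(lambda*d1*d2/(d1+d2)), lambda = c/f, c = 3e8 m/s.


lambda = c / f = 3.0000e+08 / 1.3329e+09 = 0.2250731 m
R1 = sqrt(0.2250731 * 2675.7 * 5927.8 / (2675.7 + 5927.8)) = 20.37 m

20.37 m


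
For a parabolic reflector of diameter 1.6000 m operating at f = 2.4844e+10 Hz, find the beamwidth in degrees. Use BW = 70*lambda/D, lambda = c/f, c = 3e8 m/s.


lambda = c / f = 3.0000e+08 / 2.4844e+10 = 0.01207535 m
BW = 70 * 0.01207535 / 1.6000 = 0.5283 deg

0.5283 deg


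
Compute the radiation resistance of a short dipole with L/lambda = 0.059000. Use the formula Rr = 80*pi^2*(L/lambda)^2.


Rr = 80 * pi^2 * (0.059000)^2 = 80 * 9.869604 * 3.481000e-03 = 2.748 ohm

2.748 ohm


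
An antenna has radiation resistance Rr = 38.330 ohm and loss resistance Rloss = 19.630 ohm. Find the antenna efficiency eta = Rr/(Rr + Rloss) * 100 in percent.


eta = 38.330 / (38.330 + 19.630) * 100 = 66.13%

66.13%


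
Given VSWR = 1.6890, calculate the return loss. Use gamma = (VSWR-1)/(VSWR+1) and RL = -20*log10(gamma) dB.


gamma = (1.6890 - 1) / (1.6890 + 1) = 0.2562291
RL = -20 * log10(0.2562291) = 11.83 dB

11.83 dB


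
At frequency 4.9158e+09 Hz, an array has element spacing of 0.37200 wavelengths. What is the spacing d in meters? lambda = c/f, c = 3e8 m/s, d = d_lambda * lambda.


lambda = c / f = 3.0000e+08 / 4.9158e+09 = 0.06102771 m
d = 0.37200 * 0.06102771 = 0.02270 m

0.02270 m


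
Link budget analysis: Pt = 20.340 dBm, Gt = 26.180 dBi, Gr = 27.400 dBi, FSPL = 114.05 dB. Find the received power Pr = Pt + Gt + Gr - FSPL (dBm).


Pr = 20.340 + 26.180 + 27.400 - 114.05 = -40.13 dBm

-40.13 dBm


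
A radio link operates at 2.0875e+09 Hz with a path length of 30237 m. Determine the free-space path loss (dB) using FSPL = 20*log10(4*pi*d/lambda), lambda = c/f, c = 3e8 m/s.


lambda = c / f = 3.0000e+08 / 2.0875e+09 = 0.1437126 m
FSPL = 20 * log10(4*pi*30237/0.1437126) = 128.4 dB

128.4 dB


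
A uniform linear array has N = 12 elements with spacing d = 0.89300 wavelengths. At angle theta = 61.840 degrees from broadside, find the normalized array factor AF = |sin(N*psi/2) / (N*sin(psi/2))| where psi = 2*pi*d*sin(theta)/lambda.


psi = 2*pi*0.89300*sin(61.840 deg) = 4.946742 rad
AF = |sin(12*4.946742/2) / (12*sin(4.946742/2))| = 0.1327

0.1327


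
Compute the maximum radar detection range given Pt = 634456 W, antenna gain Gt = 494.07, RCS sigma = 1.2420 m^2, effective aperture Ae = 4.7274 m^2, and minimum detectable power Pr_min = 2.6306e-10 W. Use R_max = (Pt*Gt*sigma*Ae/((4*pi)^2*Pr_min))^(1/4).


R^4 = 634456*494.07*1.2420*4.7274 / ((4*pi)^2 * 2.6306e-10) = 4.430568e+16
R_max = 4.430568e+16^0.25 = 14508 m

14508 m


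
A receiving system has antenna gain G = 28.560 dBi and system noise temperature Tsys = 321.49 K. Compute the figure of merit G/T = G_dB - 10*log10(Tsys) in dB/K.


G/T = 28.560 - 10*log10(321.49) = 28.560 - 25.07167 = 3.488 dB/K

3.488 dB/K


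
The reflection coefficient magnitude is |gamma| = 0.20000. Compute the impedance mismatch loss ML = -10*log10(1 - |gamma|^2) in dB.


ML = -10 * log10(1 - 0.20000^2) = -10 * log10(0.96) = 0.1773 dB

0.1773 dB


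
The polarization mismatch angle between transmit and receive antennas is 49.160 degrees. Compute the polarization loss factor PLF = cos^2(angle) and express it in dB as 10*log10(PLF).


PLF_linear = cos^2(49.160 deg) = 0.4276492
PLF_dB = 10 * log10(0.4276492) = -3.689 dB

-3.689 dB


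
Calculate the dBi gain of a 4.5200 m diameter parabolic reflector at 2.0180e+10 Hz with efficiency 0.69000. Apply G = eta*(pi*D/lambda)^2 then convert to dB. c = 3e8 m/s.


lambda = c / f = 3.0000e+08 / 2.0180e+10 = 0.01486620 m
G_linear = 0.69000 * (pi * 4.5200 / 0.01486620)^2 = 629543.5
G_dBi = 10 * log10(629543.5) = 57.99 dBi

57.99 dBi


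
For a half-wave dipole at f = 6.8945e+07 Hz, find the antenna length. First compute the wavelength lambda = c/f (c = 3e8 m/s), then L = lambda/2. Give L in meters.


lambda = c / f = 3.0000e+08 / 6.8945e+07 = 4.351295 m
L = lambda / 2 = 4.351295 / 2 = 2.176 m

2.176 m


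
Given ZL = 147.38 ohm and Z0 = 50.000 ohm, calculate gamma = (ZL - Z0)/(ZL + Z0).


gamma = (147.38 - 50.000) / (147.38 + 50.000) = 0.4934

0.4934


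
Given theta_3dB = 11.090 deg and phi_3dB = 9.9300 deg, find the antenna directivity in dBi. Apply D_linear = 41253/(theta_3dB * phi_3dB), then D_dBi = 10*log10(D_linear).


D_linear = 41253 / (11.090 * 9.9300) = 374.6060
D_dBi = 10 * log10(374.6060) = 25.74 dBi

25.74 dBi


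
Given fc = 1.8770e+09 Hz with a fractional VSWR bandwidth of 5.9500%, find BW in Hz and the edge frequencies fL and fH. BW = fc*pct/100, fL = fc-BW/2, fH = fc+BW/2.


BW = 1.8770e+09 * 5.9500/100 = 1.116815e+08 Hz
fL = 1.8770e+09 - 1.116815e+08/2 = 1.821e+09 Hz
fH = 1.8770e+09 + 1.116815e+08/2 = 1.933e+09 Hz

BW=1.117e+08 Hz, fL=1.821e+09 Hz, fH=1.933e+09 Hz


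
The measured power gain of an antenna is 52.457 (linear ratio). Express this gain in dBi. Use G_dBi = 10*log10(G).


G_dBi = 10 * log10(52.457) = 17.20 dBi

17.20 dBi


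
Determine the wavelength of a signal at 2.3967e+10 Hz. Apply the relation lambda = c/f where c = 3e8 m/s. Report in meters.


lambda = c / f = 3.0000e+08 / 2.3967e+10 = 0.01252 m

0.01252 m


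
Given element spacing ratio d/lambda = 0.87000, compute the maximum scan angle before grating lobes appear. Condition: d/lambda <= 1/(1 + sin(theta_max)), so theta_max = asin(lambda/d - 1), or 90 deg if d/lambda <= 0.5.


lambda/d - 1 = 1/0.87000 - 1 = 0.1494253
theta_max = asin(0.1494253) = 8.594 deg

8.594 deg


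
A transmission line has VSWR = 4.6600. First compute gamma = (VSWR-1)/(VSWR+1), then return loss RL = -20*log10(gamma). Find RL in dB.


gamma = (4.6600 - 1) / (4.6600 + 1) = 0.6466431
RL = -20 * log10(0.6466431) = 3.787 dB

3.787 dB


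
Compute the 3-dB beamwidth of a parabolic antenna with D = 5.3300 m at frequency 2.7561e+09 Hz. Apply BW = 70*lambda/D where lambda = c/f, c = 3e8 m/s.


lambda = c / f = 3.0000e+08 / 2.7561e+09 = 0.1088495 m
BW = 70 * 0.1088495 / 5.3300 = 1.430 deg

1.430 deg


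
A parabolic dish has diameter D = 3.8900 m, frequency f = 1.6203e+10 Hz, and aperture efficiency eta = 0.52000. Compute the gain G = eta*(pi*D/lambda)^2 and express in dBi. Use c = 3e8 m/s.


lambda = c / f = 3.0000e+08 / 1.6203e+10 = 0.01851509 m
G_linear = 0.52000 * (pi * 3.8900 / 0.01851509)^2 = 226543.0
G_dBi = 10 * log10(226543.0) = 53.55 dBi

53.55 dBi


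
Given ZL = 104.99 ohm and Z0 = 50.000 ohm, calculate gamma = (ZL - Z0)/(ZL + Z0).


gamma = (104.99 - 50.000) / (104.99 + 50.000) = 0.3548

0.3548


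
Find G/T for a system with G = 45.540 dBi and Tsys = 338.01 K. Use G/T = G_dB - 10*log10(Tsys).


G/T = 45.540 - 10*log10(338.01) = 45.540 - 25.28930 = 20.25 dB/K

20.25 dB/K


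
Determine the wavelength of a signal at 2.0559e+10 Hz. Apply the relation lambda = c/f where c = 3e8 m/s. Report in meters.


lambda = c / f = 3.0000e+08 / 2.0559e+10 = 0.01459 m

0.01459 m


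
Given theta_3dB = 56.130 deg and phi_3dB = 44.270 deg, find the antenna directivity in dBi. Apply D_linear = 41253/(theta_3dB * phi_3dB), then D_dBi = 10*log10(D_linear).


D_linear = 41253 / (56.130 * 44.270) = 16.60164
D_dBi = 10 * log10(16.60164) = 12.20 dBi

12.20 dBi


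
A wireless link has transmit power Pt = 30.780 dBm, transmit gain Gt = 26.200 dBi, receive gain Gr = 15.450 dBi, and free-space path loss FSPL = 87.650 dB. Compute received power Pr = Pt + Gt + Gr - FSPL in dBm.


Pr = 30.780 + 26.200 + 15.450 - 87.650 = -15.22 dBm

-15.22 dBm


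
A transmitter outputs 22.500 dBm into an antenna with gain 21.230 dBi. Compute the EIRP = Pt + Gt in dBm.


EIRP = Pt + Gt = 22.500 + 21.230 = 43.73 dBm

43.73 dBm


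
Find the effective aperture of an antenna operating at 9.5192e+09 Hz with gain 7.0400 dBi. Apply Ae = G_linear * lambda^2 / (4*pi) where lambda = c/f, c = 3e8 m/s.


lambda = c / f = 3.0000e+08 / 9.5192e+09 = 0.03151525 m
G_linear = 10^(7.0400/10) = 5.058247
Ae = G_linear * lambda^2 / (4*pi) = 5.058247 * 0.03151525^2 / (4*pi) = 3.998e-04 m^2

3.998e-04 m^2


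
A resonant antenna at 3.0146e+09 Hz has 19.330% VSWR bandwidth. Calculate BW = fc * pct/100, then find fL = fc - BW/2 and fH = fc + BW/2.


BW = 3.0146e+09 * 19.330/100 = 5.827222e+08 Hz
fL = 3.0146e+09 - 5.827222e+08/2 = 2.723e+09 Hz
fH = 3.0146e+09 + 5.827222e+08/2 = 3.306e+09 Hz

BW=5.827e+08 Hz, fL=2.723e+09 Hz, fH=3.306e+09 Hz


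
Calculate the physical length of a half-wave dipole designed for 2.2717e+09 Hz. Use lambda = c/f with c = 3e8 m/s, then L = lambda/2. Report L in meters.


lambda = c / f = 3.0000e+08 / 2.2717e+09 = 0.1320597 m
L = lambda / 2 = 0.1320597 / 2 = 0.06603 m

0.06603 m


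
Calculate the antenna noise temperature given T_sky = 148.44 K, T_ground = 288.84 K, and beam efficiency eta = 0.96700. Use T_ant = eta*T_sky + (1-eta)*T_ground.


T_ant = 0.96700 * 148.44 + (1 - 0.96700) * 288.84 = 153.1 K

153.1 K


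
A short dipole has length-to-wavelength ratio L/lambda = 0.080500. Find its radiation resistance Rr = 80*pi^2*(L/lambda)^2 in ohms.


Rr = 80 * pi^2 * (0.080500)^2 = 80 * 9.869604 * 6.480250e-03 = 5.117 ohm

5.117 ohm


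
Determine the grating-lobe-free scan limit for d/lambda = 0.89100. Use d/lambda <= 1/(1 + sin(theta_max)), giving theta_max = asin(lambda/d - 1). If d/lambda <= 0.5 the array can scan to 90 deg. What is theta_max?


lambda/d - 1 = 1/0.89100 - 1 = 0.1223345
theta_max = asin(0.1223345) = 7.027 deg

7.027 deg


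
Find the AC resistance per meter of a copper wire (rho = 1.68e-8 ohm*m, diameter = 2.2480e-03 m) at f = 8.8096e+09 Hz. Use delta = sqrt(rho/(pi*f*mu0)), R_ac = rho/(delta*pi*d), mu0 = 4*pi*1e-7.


delta = sqrt(1.68e-8 / (pi * 8.8096e+09 * 4*pi*1e-7)) = 6.950190e-07 m
R_ac = 1.68e-8 / (6.950190e-07 * pi * 2.2480e-03) = 3.423 ohm/m

3.423 ohm/m


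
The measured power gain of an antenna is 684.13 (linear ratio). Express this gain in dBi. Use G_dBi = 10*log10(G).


G_dBi = 10 * log10(684.13) = 28.35 dBi

28.35 dBi


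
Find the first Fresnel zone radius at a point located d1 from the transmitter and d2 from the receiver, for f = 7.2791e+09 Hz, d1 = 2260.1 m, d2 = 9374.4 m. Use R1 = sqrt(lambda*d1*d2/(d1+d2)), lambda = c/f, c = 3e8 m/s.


lambda = c / f = 3.0000e+08 / 7.2791e+09 = 0.04121389 m
R1 = sqrt(0.04121389 * 2260.1 * 9374.4 / (2260.1 + 9374.4)) = 8.663 m

8.663 m


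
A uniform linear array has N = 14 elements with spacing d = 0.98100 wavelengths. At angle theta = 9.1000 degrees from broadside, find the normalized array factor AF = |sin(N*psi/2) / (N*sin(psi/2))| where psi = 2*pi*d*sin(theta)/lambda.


psi = 2*pi*0.98100*sin(9.1000 deg) = 0.9748555 rad
AF = |sin(14*0.9748555/2) / (14*sin(0.9748555/2))| = 0.07852

0.07852


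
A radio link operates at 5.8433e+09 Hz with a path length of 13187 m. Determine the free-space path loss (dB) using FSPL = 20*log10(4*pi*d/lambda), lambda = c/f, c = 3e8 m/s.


lambda = c / f = 3.0000e+08 / 5.8433e+09 = 0.05134085 m
FSPL = 20 * log10(4*pi*13187/0.05134085) = 130.2 dB

130.2 dB


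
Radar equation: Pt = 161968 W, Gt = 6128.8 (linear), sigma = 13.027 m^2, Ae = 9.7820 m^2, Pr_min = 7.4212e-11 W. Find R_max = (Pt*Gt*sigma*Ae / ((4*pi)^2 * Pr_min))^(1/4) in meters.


R^4 = 161968*6128.8*13.027*9.7820 / ((4*pi)^2 * 7.4212e-11) = 1.079401e+19
R_max = 1.079401e+19^0.25 = 57319 m

57319 m


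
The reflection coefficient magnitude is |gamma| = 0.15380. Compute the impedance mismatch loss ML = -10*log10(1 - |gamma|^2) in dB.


ML = -10 * log10(1 - 0.15380^2) = -10 * log10(0.97634556) = 0.1040 dB

0.1040 dB


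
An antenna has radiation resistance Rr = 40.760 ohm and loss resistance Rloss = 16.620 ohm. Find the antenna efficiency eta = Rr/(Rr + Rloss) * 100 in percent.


eta = 40.760 / (40.760 + 16.620) * 100 = 71.04%

71.04%


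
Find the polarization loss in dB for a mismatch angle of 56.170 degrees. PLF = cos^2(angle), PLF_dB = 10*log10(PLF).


PLF_linear = cos^2(56.170 deg) = 0.3099490
PLF_dB = 10 * log10(0.3099490) = -5.087 dB

-5.087 dB


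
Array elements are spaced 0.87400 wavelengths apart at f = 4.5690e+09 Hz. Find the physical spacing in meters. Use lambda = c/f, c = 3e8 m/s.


lambda = c / f = 3.0000e+08 / 4.5690e+09 = 0.06565988 m
d = 0.87400 * 0.06565988 = 0.05739 m

0.05739 m


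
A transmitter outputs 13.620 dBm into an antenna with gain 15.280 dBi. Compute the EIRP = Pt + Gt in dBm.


EIRP = Pt + Gt = 13.620 + 15.280 = 28.90 dBm

28.90 dBm


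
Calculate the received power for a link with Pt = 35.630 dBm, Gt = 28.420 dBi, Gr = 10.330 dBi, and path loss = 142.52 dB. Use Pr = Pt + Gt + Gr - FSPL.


Pr = 35.630 + 28.420 + 10.330 - 142.52 = -68.14 dBm

-68.14 dBm


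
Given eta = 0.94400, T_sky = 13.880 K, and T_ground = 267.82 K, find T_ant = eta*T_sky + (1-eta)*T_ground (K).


T_ant = 0.94400 * 13.880 + (1 - 0.94400) * 267.82 = 28.10 K

28.10 K


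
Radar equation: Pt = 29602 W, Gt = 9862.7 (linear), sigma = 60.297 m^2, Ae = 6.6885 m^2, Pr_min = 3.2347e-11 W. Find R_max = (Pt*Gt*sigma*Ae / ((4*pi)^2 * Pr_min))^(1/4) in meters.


R^4 = 29602*9862.7*60.297*6.6885 / ((4*pi)^2 * 3.2347e-11) = 2.305088e+19
R_max = 2.305088e+19^0.25 = 69290 m

69290 m


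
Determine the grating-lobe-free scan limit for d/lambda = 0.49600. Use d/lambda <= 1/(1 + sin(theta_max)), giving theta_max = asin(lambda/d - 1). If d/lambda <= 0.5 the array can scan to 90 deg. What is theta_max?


lambda/d - 1 = 1/0.49600 - 1 = 1.016129 >= 1
d/lambda <= 0.5, so the array can scan to endfire without grating lobes: theta_max = 90 deg

90 deg


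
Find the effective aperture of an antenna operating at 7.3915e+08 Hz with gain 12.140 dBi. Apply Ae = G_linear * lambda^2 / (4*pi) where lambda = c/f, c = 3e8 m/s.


lambda = c / f = 3.0000e+08 / 7.3915e+08 = 0.4058716 m
G_linear = 10^(12.140/10) = 16.36817
Ae = G_linear * lambda^2 / (4*pi) = 16.36817 * 0.4058716^2 / (4*pi) = 0.2146 m^2

0.2146 m^2


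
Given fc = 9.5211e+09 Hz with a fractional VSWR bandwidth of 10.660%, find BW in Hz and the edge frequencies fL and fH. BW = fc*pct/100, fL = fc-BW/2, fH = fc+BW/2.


BW = 9.5211e+09 * 10.660/100 = 1.014949e+09 Hz
fL = 9.5211e+09 - 1.014949e+09/2 = 9.014e+09 Hz
fH = 9.5211e+09 + 1.014949e+09/2 = 1.003e+10 Hz

BW=1.015e+09 Hz, fL=9.014e+09 Hz, fH=1.003e+10 Hz


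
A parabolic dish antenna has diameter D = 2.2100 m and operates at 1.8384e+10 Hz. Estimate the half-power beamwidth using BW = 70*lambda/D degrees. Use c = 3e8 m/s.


lambda = c / f = 3.0000e+08 / 1.8384e+10 = 0.01631854 m
BW = 70 * 0.01631854 / 2.2100 = 0.5169 deg

0.5169 deg


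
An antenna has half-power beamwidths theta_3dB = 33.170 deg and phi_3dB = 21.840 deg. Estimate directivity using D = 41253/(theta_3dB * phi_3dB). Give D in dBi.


D_linear = 41253 / (33.170 * 21.840) = 56.94524
D_dBi = 10 * log10(56.94524) = 17.55 dBi

17.55 dBi


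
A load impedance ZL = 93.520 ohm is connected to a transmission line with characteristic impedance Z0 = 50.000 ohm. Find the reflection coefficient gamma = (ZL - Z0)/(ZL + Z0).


gamma = (93.520 - 50.000) / (93.520 + 50.000) = 0.3032

0.3032


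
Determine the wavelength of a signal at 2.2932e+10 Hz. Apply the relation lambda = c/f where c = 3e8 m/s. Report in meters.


lambda = c / f = 3.0000e+08 / 2.2932e+10 = 0.01308 m

0.01308 m


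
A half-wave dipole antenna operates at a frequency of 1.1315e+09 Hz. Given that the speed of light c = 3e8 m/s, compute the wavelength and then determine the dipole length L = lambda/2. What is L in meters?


lambda = c / f = 3.0000e+08 / 1.1315e+09 = 0.2651348 m
L = lambda / 2 = 0.2651348 / 2 = 0.1326 m

0.1326 m


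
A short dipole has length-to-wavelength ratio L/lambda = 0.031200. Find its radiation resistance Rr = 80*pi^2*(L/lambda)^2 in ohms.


Rr = 80 * pi^2 * (0.031200)^2 = 80 * 9.869604 * 9.734400e-04 = 0.7686 ohm

0.7686 ohm


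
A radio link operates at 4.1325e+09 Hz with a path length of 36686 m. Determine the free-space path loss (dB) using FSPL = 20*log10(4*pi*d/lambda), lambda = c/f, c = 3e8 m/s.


lambda = c / f = 3.0000e+08 / 4.1325e+09 = 0.07259528 m
FSPL = 20 * log10(4*pi*36686/0.07259528) = 136.1 dB

136.1 dB


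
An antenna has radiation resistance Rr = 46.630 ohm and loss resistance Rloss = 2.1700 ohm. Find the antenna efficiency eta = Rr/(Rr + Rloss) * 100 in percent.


eta = 46.630 / (46.630 + 2.1700) * 100 = 95.55%

95.55%


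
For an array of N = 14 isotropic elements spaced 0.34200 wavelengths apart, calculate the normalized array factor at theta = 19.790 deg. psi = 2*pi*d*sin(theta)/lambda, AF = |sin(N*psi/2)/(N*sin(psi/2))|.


psi = 2*pi*0.34200*sin(19.790 deg) = 0.7275439 rad
AF = |sin(14*0.7275439/2) / (14*sin(0.7275439/2))| = 0.1864

0.1864


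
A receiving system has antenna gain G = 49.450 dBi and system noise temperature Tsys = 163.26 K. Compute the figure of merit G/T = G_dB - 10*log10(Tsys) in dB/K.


G/T = 49.450 - 10*log10(163.26) = 49.450 - 22.12880 = 27.32 dB/K

27.32 dB/K


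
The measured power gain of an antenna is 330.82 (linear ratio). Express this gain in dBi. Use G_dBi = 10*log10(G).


G_dBi = 10 * log10(330.82) = 25.20 dBi

25.20 dBi


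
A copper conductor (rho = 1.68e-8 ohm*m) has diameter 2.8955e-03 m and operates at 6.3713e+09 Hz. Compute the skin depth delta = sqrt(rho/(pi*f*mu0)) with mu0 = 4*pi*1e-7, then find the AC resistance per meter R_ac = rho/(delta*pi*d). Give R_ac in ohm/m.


delta = sqrt(1.68e-8 / (pi * 6.3713e+09 * 4*pi*1e-7)) = 8.172609e-07 m
R_ac = 1.68e-8 / (8.172609e-07 * pi * 2.8955e-03) = 2.260 ohm/m

2.260 ohm/m


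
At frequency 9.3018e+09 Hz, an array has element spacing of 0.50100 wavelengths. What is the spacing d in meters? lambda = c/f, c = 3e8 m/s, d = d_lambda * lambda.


lambda = c / f = 3.0000e+08 / 9.3018e+09 = 0.03225182 m
d = 0.50100 * 0.03225182 = 0.01616 m

0.01616 m


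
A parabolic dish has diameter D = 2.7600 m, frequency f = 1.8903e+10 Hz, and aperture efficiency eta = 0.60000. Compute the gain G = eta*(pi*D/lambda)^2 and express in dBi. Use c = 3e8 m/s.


lambda = c / f = 3.0000e+08 / 1.8903e+10 = 0.01587050 m
G_linear = 0.60000 * (pi * 2.7600 / 0.01587050)^2 = 179096.8
G_dBi = 10 * log10(179096.8) = 52.53 dBi

52.53 dBi


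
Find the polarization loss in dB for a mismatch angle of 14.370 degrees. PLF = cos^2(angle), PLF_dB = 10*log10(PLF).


PLF_linear = cos^2(14.370 deg) = 0.9384053
PLF_dB = 10 * log10(0.9384053) = -0.2761 dB

-0.2761 dB


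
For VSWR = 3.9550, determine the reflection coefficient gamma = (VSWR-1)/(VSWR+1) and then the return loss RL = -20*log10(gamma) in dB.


gamma = (3.9550 - 1) / (3.9550 + 1) = 0.5963673
RL = -20 * log10(0.5963673) = 4.490 dB

4.490 dB


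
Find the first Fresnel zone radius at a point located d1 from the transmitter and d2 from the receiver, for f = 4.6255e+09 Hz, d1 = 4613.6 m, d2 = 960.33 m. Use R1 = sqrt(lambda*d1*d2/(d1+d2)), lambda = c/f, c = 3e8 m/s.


lambda = c / f = 3.0000e+08 / 4.6255e+09 = 0.06485785 m
R1 = sqrt(0.06485785 * 4613.6 * 960.33 / (4613.6 + 960.33)) = 7.180 m

7.180 m


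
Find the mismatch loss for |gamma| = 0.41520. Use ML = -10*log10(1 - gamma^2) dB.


ML = -10 * log10(1 - 0.41520^2) = -10 * log10(0.82760896) = 0.8217 dB

0.8217 dB


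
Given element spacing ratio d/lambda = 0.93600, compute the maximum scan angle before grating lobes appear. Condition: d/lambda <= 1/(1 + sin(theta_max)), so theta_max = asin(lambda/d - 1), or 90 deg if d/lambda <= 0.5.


lambda/d - 1 = 1/0.93600 - 1 = 0.06837607
theta_max = asin(0.06837607) = 3.921 deg

3.921 deg


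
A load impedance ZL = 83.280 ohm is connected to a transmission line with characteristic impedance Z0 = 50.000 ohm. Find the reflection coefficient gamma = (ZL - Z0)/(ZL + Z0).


gamma = (83.280 - 50.000) / (83.280 + 50.000) = 0.2497

0.2497


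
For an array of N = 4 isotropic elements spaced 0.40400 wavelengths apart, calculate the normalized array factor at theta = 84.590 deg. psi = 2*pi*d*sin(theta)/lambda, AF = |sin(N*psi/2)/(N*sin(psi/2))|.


psi = 2*pi*0.40400*sin(84.590 deg) = 2.527100 rad
AF = |sin(4*2.527100/2) / (4*sin(2.527100/2))| = 0.2471

0.2471


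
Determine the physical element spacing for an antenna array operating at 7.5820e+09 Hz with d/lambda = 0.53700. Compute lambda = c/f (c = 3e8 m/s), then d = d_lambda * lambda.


lambda = c / f = 3.0000e+08 / 7.5820e+09 = 0.03956740 m
d = 0.53700 * 0.03956740 = 0.02125 m

0.02125 m


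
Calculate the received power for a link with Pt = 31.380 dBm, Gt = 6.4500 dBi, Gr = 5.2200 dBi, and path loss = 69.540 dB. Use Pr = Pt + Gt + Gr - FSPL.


Pr = 31.380 + 6.4500 + 5.2200 - 69.540 = -26.49 dBm

-26.49 dBm


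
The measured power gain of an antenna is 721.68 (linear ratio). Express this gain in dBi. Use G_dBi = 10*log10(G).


G_dBi = 10 * log10(721.68) = 28.58 dBi

28.58 dBi


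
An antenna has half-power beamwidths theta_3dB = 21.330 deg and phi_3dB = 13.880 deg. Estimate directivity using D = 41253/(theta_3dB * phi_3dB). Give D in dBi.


D_linear = 41253 / (21.330 * 13.880) = 139.3398
D_dBi = 10 * log10(139.3398) = 21.44 dBi

21.44 dBi


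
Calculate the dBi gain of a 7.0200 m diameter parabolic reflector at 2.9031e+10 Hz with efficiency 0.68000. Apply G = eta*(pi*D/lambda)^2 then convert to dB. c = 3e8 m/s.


lambda = c / f = 3.0000e+08 / 2.9031e+10 = 0.01033378 m
G_linear = 0.68000 * (pi * 7.0200 / 0.01033378)^2 = 3.097166e+06
G_dBi = 10 * log10(3.097166e+06) = 64.91 dBi

64.91 dBi


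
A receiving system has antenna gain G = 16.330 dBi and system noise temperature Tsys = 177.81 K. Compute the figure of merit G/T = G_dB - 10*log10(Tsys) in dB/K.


G/T = 16.330 - 10*log10(177.81) = 16.330 - 22.49956 = -6.170 dB/K

-6.170 dB/K


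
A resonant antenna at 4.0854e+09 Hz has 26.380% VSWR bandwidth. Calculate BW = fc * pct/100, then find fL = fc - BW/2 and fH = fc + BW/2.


BW = 4.0854e+09 * 26.380/100 = 1.077729e+09 Hz
fL = 4.0854e+09 - 1.077729e+09/2 = 3.547e+09 Hz
fH = 4.0854e+09 + 1.077729e+09/2 = 4.624e+09 Hz

BW=1.078e+09 Hz, fL=3.547e+09 Hz, fH=4.624e+09 Hz


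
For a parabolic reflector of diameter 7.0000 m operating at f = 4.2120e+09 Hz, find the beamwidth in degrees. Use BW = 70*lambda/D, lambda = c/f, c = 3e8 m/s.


lambda = c / f = 3.0000e+08 / 4.2120e+09 = 0.07122507 m
BW = 70 * 0.07122507 / 7.0000 = 0.7123 deg

0.7123 deg


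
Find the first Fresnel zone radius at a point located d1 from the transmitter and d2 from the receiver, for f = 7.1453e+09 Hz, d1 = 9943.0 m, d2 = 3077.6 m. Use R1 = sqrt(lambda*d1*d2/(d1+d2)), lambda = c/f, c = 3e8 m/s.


lambda = c / f = 3.0000e+08 / 7.1453e+09 = 0.04198564 m
R1 = sqrt(0.04198564 * 9943.0 * 3077.6 / (9943.0 + 3077.6)) = 9.933 m

9.933 m


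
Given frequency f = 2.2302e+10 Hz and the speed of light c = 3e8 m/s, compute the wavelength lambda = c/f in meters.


lambda = c / f = 3.0000e+08 / 2.2302e+10 = 0.01345 m

0.01345 m


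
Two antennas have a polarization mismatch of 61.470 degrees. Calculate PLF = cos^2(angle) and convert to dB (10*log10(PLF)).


PLF_linear = cos^2(61.470 deg) = 0.2281198
PLF_dB = 10 * log10(0.2281198) = -6.418 dB

-6.418 dB


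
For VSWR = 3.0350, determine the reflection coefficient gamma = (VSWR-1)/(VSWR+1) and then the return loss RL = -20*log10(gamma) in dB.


gamma = (3.0350 - 1) / (3.0350 + 1) = 0.5043371
RL = -20 * log10(0.5043371) = 5.946 dB

5.946 dB


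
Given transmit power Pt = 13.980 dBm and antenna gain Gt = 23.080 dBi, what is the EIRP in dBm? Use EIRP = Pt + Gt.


EIRP = Pt + Gt = 13.980 + 23.080 = 37.06 dBm

37.06 dBm


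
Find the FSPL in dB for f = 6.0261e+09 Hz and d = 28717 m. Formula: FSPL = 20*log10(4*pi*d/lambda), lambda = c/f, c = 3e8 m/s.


lambda = c / f = 3.0000e+08 / 6.0261e+09 = 0.04978344 m
FSPL = 20 * log10(4*pi*28717/0.04978344) = 137.2 dB

137.2 dB


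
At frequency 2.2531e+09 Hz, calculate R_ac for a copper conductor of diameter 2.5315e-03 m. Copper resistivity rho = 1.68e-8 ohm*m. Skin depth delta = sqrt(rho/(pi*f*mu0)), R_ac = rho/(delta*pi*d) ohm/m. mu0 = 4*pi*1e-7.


delta = sqrt(1.68e-8 / (pi * 2.2531e+09 * 4*pi*1e-7)) = 1.374309e-06 m
R_ac = 1.68e-8 / (1.374309e-06 * pi * 2.5315e-03) = 1.537 ohm/m

1.537 ohm/m


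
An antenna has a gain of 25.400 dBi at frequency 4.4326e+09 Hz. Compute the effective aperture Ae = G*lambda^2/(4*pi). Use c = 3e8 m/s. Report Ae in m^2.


lambda = c / f = 3.0000e+08 / 4.4326e+09 = 0.06768037 m
G_linear = 10^(25.400/10) = 346.7369
Ae = G_linear * lambda^2 / (4*pi) = 346.7369 * 0.06768037^2 / (4*pi) = 0.1264 m^2

0.1264 m^2


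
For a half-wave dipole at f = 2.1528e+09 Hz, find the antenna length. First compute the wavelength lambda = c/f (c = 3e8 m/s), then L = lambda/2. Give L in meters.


lambda = c / f = 3.0000e+08 / 2.1528e+09 = 0.1393534 m
L = lambda / 2 = 0.1393534 / 2 = 0.06968 m

0.06968 m


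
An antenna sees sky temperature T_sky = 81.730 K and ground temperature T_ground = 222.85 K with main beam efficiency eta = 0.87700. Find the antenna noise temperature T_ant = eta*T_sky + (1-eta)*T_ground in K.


T_ant = 0.87700 * 81.730 + (1 - 0.87700) * 222.85 = 99.09 K

99.09 K


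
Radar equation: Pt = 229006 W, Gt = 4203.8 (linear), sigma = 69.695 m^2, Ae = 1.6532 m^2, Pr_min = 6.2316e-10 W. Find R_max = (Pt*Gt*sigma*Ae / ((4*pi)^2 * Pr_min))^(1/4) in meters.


R^4 = 229006*4203.8*69.695*1.6532 / ((4*pi)^2 * 6.2316e-10) = 1.127189e+18
R_max = 1.127189e+18^0.25 = 32584 m

32584 m


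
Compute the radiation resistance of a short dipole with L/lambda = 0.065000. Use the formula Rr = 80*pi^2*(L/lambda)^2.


Rr = 80 * pi^2 * (0.065000)^2 = 80 * 9.869604 * 4.225000e-03 = 3.336 ohm

3.336 ohm


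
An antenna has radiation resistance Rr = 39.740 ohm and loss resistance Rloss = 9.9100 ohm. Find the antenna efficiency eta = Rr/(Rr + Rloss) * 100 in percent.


eta = 39.740 / (39.740 + 9.9100) * 100 = 80.04%

80.04%


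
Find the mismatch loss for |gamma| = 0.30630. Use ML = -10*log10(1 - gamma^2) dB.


ML = -10 * log10(1 - 0.30630^2) = -10 * log10(0.90618031) = 0.4279 dB

0.4279 dB


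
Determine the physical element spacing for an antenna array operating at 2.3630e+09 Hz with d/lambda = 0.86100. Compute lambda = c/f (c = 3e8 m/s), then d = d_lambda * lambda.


lambda = c / f = 3.0000e+08 / 2.3630e+09 = 0.1269573 m
d = 0.86100 * 0.1269573 = 0.1093 m

0.1093 m


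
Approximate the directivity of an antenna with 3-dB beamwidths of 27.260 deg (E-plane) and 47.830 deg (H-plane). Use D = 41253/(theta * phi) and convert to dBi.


D_linear = 41253 / (27.260 * 47.830) = 31.63948
D_dBi = 10 * log10(31.63948) = 15.00 dBi

15.00 dBi


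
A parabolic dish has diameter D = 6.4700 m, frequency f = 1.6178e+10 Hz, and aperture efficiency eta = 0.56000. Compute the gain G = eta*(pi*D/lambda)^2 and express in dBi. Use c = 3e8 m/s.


lambda = c / f = 3.0000e+08 / 1.6178e+10 = 0.01854370 m
G_linear = 0.56000 * (pi * 6.4700 / 0.01854370)^2 = 672827.2
G_dBi = 10 * log10(672827.2) = 58.28 dBi

58.28 dBi


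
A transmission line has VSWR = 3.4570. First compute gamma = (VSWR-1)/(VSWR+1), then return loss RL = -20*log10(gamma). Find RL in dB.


gamma = (3.4570 - 1) / (3.4570 + 1) = 0.5512677
RL = -20 * log10(0.5512677) = 5.173 dB

5.173 dB


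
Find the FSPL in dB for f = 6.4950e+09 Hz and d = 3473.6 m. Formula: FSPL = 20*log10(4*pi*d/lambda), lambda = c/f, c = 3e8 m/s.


lambda = c / f = 3.0000e+08 / 6.4950e+09 = 0.04618938 m
FSPL = 20 * log10(4*pi*3473.6/0.04618938) = 119.5 dB

119.5 dB


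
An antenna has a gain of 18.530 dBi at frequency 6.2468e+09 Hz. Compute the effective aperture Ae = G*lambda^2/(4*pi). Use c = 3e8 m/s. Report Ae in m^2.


lambda = c / f = 3.0000e+08 / 6.2468e+09 = 0.04802459 m
G_linear = 10^(18.530/10) = 71.28530
Ae = G_linear * lambda^2 / (4*pi) = 71.28530 * 0.04802459^2 / (4*pi) = 0.01308 m^2

0.01308 m^2


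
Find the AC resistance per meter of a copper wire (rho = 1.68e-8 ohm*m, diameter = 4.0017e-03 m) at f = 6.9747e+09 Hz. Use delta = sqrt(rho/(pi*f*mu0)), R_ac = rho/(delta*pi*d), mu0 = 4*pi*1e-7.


delta = sqrt(1.68e-8 / (pi * 6.9747e+09 * 4*pi*1e-7)) = 7.811097e-07 m
R_ac = 1.68e-8 / (7.811097e-07 * pi * 4.0017e-03) = 1.711 ohm/m

1.711 ohm/m


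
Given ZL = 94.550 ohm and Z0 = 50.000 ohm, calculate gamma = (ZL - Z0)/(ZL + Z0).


gamma = (94.550 - 50.000) / (94.550 + 50.000) = 0.3082

0.3082


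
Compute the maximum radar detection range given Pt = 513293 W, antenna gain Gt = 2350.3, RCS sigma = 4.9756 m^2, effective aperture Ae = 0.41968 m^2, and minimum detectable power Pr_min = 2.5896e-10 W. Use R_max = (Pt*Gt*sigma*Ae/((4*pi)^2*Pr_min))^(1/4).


R^4 = 513293*2350.3*4.9756*0.41968 / ((4*pi)^2 * 2.5896e-10) = 6.160273e+16
R_max = 6.160273e+16^0.25 = 15754 m

15754 m


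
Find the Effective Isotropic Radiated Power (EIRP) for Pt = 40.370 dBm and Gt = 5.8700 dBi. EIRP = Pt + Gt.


EIRP = Pt + Gt = 40.370 + 5.8700 = 46.24 dBm

46.24 dBm


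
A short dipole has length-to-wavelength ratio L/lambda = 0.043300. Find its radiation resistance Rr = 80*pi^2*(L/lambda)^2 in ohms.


Rr = 80 * pi^2 * (0.043300)^2 = 80 * 9.869604 * 1.874890e-03 = 1.480 ohm

1.480 ohm


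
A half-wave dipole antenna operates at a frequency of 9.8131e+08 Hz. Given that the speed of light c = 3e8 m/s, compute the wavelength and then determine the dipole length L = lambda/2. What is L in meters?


lambda = c / f = 3.0000e+08 / 9.8131e+08 = 0.3057138 m
L = lambda / 2 = 0.3057138 / 2 = 0.1529 m

0.1529 m


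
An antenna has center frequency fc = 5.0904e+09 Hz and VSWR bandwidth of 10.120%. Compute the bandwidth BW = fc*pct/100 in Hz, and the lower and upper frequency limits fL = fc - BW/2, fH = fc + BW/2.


BW = 5.0904e+09 * 10.120/100 = 5.151485e+08 Hz
fL = 5.0904e+09 - 5.151485e+08/2 = 4.833e+09 Hz
fH = 5.0904e+09 + 5.151485e+08/2 = 5.348e+09 Hz

BW=5.151e+08 Hz, fL=4.833e+09 Hz, fH=5.348e+09 Hz


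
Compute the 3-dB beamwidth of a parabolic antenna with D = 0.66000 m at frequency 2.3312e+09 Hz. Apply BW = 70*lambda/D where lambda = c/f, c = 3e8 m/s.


lambda = c / f = 3.0000e+08 / 2.3312e+09 = 0.1286891 m
BW = 70 * 0.1286891 / 0.66000 = 13.65 deg

13.65 deg


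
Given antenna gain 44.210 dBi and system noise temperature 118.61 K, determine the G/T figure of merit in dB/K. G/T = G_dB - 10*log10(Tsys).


G/T = 44.210 - 10*log10(118.61) = 44.210 - 20.74121 = 23.47 dB/K

23.47 dB/K


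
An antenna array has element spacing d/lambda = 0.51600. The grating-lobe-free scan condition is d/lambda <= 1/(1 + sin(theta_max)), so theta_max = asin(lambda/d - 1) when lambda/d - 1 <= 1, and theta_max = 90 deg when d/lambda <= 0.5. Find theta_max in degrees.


lambda/d - 1 = 1/0.51600 - 1 = 0.9379845
theta_max = asin(0.9379845) = 69.72 deg

69.72 deg


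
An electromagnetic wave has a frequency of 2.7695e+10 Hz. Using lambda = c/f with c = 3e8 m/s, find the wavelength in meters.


lambda = c / f = 3.0000e+08 / 2.7695e+10 = 0.01083 m

0.01083 m


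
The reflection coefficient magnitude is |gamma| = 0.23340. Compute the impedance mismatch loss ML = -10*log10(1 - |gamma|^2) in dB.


ML = -10 * log10(1 - 0.23340^2) = -10 * log10(0.94552444) = 0.2433 dB

0.2433 dB


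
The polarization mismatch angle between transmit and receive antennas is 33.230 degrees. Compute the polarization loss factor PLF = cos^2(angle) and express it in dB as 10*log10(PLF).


PLF_linear = cos^2(33.230 deg) = 0.6996946
PLF_dB = 10 * log10(0.6996946) = -1.551 dB

-1.551 dB


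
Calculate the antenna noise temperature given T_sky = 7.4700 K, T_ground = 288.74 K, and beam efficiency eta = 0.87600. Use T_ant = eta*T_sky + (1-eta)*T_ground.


T_ant = 0.87600 * 7.4700 + (1 - 0.87600) * 288.74 = 42.35 K

42.35 K


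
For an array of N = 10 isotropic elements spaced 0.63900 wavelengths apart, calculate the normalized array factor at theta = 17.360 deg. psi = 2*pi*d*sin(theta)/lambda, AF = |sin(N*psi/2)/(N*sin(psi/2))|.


psi = 2*pi*0.63900*sin(17.360 deg) = 1.197960 rad
AF = |sin(10*1.197960/2) / (10*sin(1.197960/2))| = 0.05129

0.05129


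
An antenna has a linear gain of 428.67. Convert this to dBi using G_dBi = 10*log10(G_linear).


G_dBi = 10 * log10(428.67) = 26.32 dBi

26.32 dBi


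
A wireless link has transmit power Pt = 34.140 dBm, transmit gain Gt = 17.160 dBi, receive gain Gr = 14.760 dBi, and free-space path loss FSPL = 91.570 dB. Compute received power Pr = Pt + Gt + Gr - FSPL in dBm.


Pr = 34.140 + 17.160 + 14.760 - 91.570 = -25.51 dBm

-25.51 dBm


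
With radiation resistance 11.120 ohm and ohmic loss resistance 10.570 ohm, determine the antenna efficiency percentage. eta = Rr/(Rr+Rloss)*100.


eta = 11.120 / (11.120 + 10.570) * 100 = 51.27%

51.27%


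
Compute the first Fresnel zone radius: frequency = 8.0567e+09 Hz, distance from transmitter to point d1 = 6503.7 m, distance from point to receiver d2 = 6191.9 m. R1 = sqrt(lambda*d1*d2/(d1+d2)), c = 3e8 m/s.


lambda = c / f = 3.0000e+08 / 8.0567e+09 = 0.03723609 m
R1 = sqrt(0.03723609 * 6503.7 * 6191.9 / (6503.7 + 6191.9)) = 10.87 m

10.87 m


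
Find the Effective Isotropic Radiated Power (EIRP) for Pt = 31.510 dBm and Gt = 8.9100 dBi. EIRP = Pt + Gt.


EIRP = Pt + Gt = 31.510 + 8.9100 = 40.42 dBm

40.42 dBm


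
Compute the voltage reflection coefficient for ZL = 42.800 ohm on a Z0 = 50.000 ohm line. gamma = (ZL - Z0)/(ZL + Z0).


gamma = (42.800 - 50.000) / (42.800 + 50.000) = -0.07759

-0.07759


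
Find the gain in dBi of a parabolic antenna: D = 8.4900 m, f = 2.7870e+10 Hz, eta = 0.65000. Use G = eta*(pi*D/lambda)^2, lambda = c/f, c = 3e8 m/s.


lambda = c / f = 3.0000e+08 / 2.7870e+10 = 0.01076426 m
G_linear = 0.65000 * (pi * 8.4900 / 0.01076426)^2 = 3.990801e+06
G_dBi = 10 * log10(3.990801e+06) = 66.01 dBi

66.01 dBi


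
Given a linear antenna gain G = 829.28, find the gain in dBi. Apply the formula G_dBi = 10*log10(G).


G_dBi = 10 * log10(829.28) = 29.19 dBi

29.19 dBi


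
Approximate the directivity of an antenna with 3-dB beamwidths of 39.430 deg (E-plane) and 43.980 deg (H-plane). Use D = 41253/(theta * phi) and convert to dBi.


D_linear = 41253 / (39.430 * 43.980) = 23.78885
D_dBi = 10 * log10(23.78885) = 13.76 dBi

13.76 dBi


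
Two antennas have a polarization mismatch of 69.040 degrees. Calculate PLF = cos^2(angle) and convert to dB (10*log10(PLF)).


PLF_linear = cos^2(69.040 deg) = 0.1279608
PLF_dB = 10 * log10(0.1279608) = -8.929 dB

-8.929 dB


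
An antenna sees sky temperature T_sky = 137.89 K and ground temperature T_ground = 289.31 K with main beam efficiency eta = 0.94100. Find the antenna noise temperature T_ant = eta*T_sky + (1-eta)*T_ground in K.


T_ant = 0.94100 * 137.89 + (1 - 0.94100) * 289.31 = 146.8 K

146.8 K


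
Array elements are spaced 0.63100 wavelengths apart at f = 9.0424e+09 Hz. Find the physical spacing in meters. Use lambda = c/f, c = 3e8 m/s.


lambda = c / f = 3.0000e+08 / 9.0424e+09 = 0.03317703 m
d = 0.63100 * 0.03317703 = 0.02093 m

0.02093 m


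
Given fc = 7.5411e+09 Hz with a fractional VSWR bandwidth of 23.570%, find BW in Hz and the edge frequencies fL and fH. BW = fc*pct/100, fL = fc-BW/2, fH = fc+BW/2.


BW = 7.5411e+09 * 23.570/100 = 1.777437e+09 Hz
fL = 7.5411e+09 - 1.777437e+09/2 = 6.652e+09 Hz
fH = 7.5411e+09 + 1.777437e+09/2 = 8.430e+09 Hz

BW=1.777e+09 Hz, fL=6.652e+09 Hz, fH=8.430e+09 Hz


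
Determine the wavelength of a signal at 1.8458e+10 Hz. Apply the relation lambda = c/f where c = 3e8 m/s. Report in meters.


lambda = c / f = 3.0000e+08 / 1.8458e+10 = 0.01625 m

0.01625 m


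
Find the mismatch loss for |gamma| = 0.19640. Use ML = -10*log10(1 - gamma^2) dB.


ML = -10 * log10(1 - 0.19640^2) = -10 * log10(0.96142704) = 0.1708 dB

0.1708 dB


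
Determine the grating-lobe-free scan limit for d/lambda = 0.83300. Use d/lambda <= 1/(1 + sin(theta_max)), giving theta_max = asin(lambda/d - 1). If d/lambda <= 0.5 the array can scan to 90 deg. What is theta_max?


lambda/d - 1 = 1/0.83300 - 1 = 0.2004802
theta_max = asin(0.2004802) = 11.57 deg

11.57 deg


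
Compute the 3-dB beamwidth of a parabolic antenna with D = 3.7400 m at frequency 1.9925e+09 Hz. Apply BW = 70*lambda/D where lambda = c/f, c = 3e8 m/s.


lambda = c / f = 3.0000e+08 / 1.9925e+09 = 0.1505646 m
BW = 70 * 0.1505646 / 3.7400 = 2.818 deg

2.818 deg


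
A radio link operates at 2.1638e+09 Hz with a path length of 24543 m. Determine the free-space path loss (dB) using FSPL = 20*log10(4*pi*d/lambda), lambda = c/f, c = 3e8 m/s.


lambda = c / f = 3.0000e+08 / 2.1638e+09 = 0.1386450 m
FSPL = 20 * log10(4*pi*24543/0.1386450) = 126.9 dB

126.9 dB


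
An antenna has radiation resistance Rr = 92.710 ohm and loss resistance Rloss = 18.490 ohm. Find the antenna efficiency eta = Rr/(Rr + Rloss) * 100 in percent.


eta = 92.710 / (92.710 + 18.490) * 100 = 83.37%

83.37%


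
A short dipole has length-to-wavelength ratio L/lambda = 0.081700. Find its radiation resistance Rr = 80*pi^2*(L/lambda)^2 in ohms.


Rr = 80 * pi^2 * (0.081700)^2 = 80 * 9.869604 * 6.674890e-03 = 5.270 ohm

5.270 ohm


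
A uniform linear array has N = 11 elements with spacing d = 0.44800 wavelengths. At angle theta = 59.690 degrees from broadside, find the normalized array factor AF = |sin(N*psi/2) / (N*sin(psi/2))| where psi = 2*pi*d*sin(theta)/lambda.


psi = 2*pi*0.44800*sin(59.690 deg) = 2.430096 rad
AF = |sin(11*2.430096/2) / (11*sin(2.430096/2))| = 0.06951

0.06951


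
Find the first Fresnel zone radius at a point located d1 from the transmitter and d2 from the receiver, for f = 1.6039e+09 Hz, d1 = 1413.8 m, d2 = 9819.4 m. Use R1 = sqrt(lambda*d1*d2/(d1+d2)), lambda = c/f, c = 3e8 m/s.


lambda = c / f = 3.0000e+08 / 1.6039e+09 = 0.1870441 m
R1 = sqrt(0.1870441 * 1413.8 * 9819.4 / (1413.8 + 9819.4)) = 15.20 m

15.20 m
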